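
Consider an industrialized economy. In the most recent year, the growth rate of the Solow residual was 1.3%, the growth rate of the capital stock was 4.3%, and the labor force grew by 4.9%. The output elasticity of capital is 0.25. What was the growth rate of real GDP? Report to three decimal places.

6.050%

Labor's share = 1 − 0.25 = 0.75.
The capital stock: 0.25 × 4.3 = 1.075 pp.
The labor force: 0.75 × 4.9 = 3.675 pp.
Output growth = 1.3 + 4.75 = 6.05%.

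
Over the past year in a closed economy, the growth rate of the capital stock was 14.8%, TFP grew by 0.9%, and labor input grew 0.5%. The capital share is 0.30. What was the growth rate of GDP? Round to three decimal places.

GDP growth was 5.690%.

Labor's share = 1 − 0.3 = 0.7.
The capital stock: 0.3 × 14.8 = 4.44 pp.
Labor input: 0.7 × 0.5 = 0.35 pp.
Output growth = 0.9 + 4.79 = 5.69%.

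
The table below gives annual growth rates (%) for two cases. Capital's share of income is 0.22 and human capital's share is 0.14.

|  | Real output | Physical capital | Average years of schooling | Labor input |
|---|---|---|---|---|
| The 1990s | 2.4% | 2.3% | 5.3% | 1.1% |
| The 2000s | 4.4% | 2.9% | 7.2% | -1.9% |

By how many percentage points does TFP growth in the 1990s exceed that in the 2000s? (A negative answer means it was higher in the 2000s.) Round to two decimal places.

-3.52 percentage points

Labor's share = 1 − 0.22 − 0.14 = 0.64.
The 1990s: TFP = 2.4 − 0.506 − 0.742 − 0.704 = 0.448%.
The 2000s: TFP = 4.4 − 0.638 − 1.008 + 1.216 = 3.97%.
Difference = 0.448 − (3.97) = -3.522 pp.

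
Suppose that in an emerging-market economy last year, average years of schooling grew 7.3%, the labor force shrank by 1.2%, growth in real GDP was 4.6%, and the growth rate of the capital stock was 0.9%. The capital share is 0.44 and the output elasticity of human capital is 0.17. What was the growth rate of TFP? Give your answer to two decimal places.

3.43%

Labor's share = 1 − 0.44 − 0.17 = 0.39.
The capital stock: 0.44 × 0.9 = 0.396 pp.
Average years of schooling: 0.17 × 7.3 = 1.241 pp.
The labor force: 0.39 × (-1.2) = -0.468 pp.
TFP growth = 4.6 − 1.169 = 3.431%.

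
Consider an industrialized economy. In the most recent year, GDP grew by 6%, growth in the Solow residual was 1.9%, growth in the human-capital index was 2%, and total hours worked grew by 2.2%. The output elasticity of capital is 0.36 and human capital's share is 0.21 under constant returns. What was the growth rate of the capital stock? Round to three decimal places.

The capital stock grew 7.594%.

Labor's share = 1 − 0.36 − 0.21 = 0.43.
gY = gA + 0.21×2 + 0.43×2.2 + 0.36×g.
0.36×g = 6 − 1.9 − 1.366 = 2.734.
g = 2.734 / 0.36 = 7.59444%.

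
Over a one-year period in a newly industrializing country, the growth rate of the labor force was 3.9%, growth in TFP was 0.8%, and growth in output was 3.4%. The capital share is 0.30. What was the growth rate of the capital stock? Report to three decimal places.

-0.433%

Labor's share = 1 − 0.3 = 0.7.
gY = gA + 0.7×3.9 + 0.3×g.
0.3×g = 3.4 − 0.8 − 2.73 = -0.13.
g = -0.13 / 0.3 = -0.43333%.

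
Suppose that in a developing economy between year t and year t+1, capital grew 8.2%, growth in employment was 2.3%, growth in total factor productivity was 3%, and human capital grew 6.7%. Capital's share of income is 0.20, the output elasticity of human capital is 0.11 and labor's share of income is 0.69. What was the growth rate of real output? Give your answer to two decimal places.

Labor's share = 1 − 0.2 − 0.11 = 0.69.
Capital: 0.2 × 8.2 = 1.64 pp.
Human capital: 0.11 × 6.7 = 0.737 pp.
Employment: 0.69 × 2.3 = 1.587 pp.
Output growth = 3 + 3.964 = 6.964%.

Real output grew 6.96%.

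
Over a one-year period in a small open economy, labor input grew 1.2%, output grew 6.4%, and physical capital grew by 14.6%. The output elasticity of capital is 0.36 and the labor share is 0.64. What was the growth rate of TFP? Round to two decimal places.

TFP growth was 0.38%.

Labor's share = 1 − 0.36 = 0.64.
Physical capital: 0.36 × 14.6 = 5.256 pp.
Labor input: 0.64 × 1.2 = 0.768 pp.
TFP growth = 6.4 − 6.024 = 0.376%.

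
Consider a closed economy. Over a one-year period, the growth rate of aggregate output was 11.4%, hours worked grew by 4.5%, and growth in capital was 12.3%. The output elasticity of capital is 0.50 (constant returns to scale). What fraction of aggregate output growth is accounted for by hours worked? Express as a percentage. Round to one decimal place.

Hours worked accounted for 19.7% of growth.

Labor's share = 1 − 0.5 = 0.5.
Hours worked contributed 0.5 × 4.5 = 2.25 pp.
Share of growth = 2.25 / 11.4 × 100 = 19.737%.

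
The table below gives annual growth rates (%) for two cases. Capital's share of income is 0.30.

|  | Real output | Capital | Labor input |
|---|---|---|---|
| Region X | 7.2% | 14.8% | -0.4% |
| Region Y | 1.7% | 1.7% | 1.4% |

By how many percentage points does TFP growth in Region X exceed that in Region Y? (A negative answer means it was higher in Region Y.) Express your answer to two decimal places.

2.83 percentage points

Labor's share = 1 − 0.3 = 0.7.
Region X: TFP = 7.2 − 4.44 + 0.28 = 3.04%.
Region Y: TFP = 1.7 − 0.51 − 0.98 = 0.21%.
Difference = 3.04 − (0.21) = 2.83 pp.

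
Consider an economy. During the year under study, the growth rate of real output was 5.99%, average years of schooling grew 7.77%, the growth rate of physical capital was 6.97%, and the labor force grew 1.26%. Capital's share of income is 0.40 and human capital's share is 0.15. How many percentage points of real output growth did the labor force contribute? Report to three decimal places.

0.567 percentage points

Labor's share = 1 − 0.4 − 0.15 = 0.45.
Contribution = share × growth = 0.45 × 1.26 = 0.567 pp.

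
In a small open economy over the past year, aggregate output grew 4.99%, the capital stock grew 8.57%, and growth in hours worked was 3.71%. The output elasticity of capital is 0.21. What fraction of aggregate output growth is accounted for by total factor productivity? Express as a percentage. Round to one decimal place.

Total factor productivity accounted for 5.2% of growth.

Labor's share = 1 − 0.21 = 0.79.
The capital stock: 0.21 × 8.57 = 1.7997 pp.
Hours worked: 0.79 × 3.71 = 2.9309 pp.
TFP growth = 4.99 − 4.7306 = 0.2594%.
TFP share of growth = 0.2594 / 4.99 × 100 = 5.198%.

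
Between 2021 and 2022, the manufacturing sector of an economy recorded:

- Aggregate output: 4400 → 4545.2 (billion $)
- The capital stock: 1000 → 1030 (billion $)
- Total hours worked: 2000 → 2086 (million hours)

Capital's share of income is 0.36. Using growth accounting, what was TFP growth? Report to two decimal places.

Aggregate output growth = (4545.2 − 4400) / 4400 = 3.3%.
The capital stock growth = (1030 − 1000) / 1000 = 3%.
Total hours worked growth = (2086 − 2000) / 2000 = 4.3%.
Labor's share = 1 − 0.36 = 0.64.
The capital stock: 0.36 × 3 = 1.08 pp.
Total hours worked: 0.64 × 4.3 = 2.752 pp.
TFP growth = 3.3 − 3.832 = -0.532%.

-0.53%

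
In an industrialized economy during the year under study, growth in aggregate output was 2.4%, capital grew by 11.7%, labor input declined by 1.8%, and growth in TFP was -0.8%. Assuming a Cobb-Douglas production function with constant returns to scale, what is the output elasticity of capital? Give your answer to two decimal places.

0.37

gY = gA + α·gK + (1−α)·gL, so gY − gA − gL = α(gK − gL).
2.4 + 0.8 + 1.8 = α × (11.7 − (-1.8)).
5 = 13.5 α, so α = 0.3704.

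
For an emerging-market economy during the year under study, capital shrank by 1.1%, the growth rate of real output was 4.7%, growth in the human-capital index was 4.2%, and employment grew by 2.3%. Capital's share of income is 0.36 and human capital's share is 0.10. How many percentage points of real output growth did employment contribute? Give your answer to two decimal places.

Labor's share = 1 − 0.36 − 0.1 = 0.54.
Contribution = share × growth = 0.54 × 2.3 = 1.242 pp.

1.24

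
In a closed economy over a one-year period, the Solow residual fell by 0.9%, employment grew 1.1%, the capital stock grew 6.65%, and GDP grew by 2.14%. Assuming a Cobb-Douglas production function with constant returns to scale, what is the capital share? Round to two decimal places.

The capital share is 0.35.

gY = gA + α·gK + (1−α)·gL, so gY − gA − gL = α(gK − gL).
2.14 + 0.9 − 1.1 = α × (6.65 − 1.1).
1.94 = 5.55 α, so α = 0.3495.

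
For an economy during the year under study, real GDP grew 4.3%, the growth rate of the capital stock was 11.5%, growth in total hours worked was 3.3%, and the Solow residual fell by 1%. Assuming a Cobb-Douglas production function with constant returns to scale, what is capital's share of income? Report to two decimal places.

α = 0.24

gY = gA + α·gK + (1−α)·gL, so gY − gA − gL = α(gK − gL).
4.3 + 1 − 3.3 = α × (11.5 − 3.3).
2 = 8.2 α, so α = 0.2439.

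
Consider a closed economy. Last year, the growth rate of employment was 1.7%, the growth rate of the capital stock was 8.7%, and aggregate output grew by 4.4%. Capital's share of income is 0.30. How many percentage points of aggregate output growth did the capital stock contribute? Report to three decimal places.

Contribution = share × growth = 0.3 × 8.7 = 2.61 pp.

2.610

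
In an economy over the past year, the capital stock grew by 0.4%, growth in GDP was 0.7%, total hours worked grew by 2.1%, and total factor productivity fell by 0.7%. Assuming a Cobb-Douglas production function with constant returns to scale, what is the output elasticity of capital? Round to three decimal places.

gY = gA + α·gK + (1−α)·gL, so gY − gA − gL = α(gK − gL).
0.7 + 0.7 − 2.1 = α × (0.4 − 2.1).
-0.7 = -1.7 α, so α = 0.41176.

α = 0.412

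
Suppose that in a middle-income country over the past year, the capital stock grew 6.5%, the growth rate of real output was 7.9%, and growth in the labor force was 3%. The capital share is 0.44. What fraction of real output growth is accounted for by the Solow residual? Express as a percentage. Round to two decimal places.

Labor's share = 1 − 0.44 = 0.56.
The capital stock: 0.44 × 6.5 = 2.86 pp.
The labor force: 0.56 × 3 = 1.68 pp.
TFP growth = 7.9 − 4.54 = 3.36%.
TFP share of growth = 3.36 / 7.9 × 100 = 42.5316%.

The Solow residual accounted for 42.53% of growth.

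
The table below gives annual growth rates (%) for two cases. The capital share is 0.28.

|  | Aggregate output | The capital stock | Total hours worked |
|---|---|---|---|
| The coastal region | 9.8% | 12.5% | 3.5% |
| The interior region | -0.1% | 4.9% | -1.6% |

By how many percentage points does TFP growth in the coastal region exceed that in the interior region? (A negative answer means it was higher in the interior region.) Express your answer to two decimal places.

4.10 percentage points

Labor's share = 1 − 0.28 = 0.72.
The coastal region: TFP = 9.8 − 3.5 − 2.52 = 3.78%.
The interior region: TFP = -0.1 − 1.372 + 1.152 = -0.32%.
Difference = 3.78 − (-0.32) = 4.1 pp.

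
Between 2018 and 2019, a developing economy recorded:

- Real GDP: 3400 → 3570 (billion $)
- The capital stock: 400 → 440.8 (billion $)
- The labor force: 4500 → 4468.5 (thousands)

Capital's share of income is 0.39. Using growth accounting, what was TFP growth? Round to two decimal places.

Real GDP growth = (3570 − 3400) / 3400 = 5%.
The capital stock growth = (440.8 − 400) / 400 = 10.2%.
The labor force growth = (4468.5 − 4500) / 4500 = -0.7%.
Labor's share = 1 − 0.39 = 0.61.
The capital stock: 0.39 × 10.2 = 3.978 pp.
The labor force: 0.61 × (-0.7) = -0.427 pp.
TFP growth = 5 − 3.551 = 1.449%.

1.45%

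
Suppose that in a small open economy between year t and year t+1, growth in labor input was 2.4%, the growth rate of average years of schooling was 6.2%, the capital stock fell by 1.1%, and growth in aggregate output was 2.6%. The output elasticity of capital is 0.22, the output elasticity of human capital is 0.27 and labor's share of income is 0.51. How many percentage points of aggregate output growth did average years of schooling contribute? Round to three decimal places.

Contribution = share × growth = 0.27 × 6.2 = 1.674 pp.

1.674 percentage points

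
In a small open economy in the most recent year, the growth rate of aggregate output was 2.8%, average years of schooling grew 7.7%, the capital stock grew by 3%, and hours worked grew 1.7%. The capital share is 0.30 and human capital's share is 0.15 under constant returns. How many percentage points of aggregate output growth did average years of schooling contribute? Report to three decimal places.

Contribution = share × growth = 0.15 × 7.7 = 1.155 pp.

1.155 percentage points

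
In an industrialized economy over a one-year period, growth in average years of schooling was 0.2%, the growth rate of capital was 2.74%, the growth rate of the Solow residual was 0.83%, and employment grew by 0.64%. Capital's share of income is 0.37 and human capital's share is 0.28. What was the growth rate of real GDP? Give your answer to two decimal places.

Real GDP growth was 2.12%.

Labor's share = 1 − 0.37 − 0.28 = 0.35.
Capital: 0.37 × 2.74 = 1.0138 pp.
Average years of schooling: 0.28 × 0.2 = 0.056 pp.
Employment: 0.35 × 0.64 = 0.224 pp.
Output growth = 0.83 + 1.2938 = 2.1238%.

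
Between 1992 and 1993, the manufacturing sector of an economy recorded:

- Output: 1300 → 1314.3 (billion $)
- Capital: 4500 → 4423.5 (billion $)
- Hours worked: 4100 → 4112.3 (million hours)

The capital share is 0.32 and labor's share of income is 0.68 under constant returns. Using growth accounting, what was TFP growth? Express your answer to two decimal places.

1.44%

Output growth = (1314.3 − 1300) / 1300 = 1.1%.
Capital growth = (4423.5 − 4500) / 4500 = -1.7%.
Hours worked growth = (4112.3 − 4100) / 4100 = 0.3%.
Labor's share = 1 − 0.32 = 0.68.
Capital: 0.32 × (-1.7) = -0.544 pp.
Hours worked: 0.68 × 0.3 = 0.204 pp.
TFP growth = 1.1 + 0.34 = 1.44%.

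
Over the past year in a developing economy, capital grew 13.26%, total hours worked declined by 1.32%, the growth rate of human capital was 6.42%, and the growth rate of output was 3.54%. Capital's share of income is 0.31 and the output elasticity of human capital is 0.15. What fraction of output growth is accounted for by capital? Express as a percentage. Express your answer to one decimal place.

116.1%

Capital contributed 0.31 × 13.26 = 4.1106 pp.
Share of growth = 4.1106 / 3.54 × 100 = 116.119%.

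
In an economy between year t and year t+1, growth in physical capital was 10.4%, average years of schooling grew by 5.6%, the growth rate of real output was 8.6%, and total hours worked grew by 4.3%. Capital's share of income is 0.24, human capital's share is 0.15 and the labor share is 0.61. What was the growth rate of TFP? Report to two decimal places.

Labor's share = 1 − 0.24 − 0.15 = 0.61.
Physical capital: 0.24 × 10.4 = 2.496 pp.
Average years of schooling: 0.15 × 5.6 = 0.84 pp.
Total hours worked: 0.61 × 4.3 = 2.623 pp.
TFP growth = 8.6 − 5.959 = 2.641%.

2.64%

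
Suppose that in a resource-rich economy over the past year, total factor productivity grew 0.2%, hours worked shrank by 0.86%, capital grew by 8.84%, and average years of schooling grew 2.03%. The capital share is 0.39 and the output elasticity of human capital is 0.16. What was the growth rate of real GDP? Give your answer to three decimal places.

Real GDP growth was 3.585%.

Labor's share = 1 − 0.39 − 0.16 = 0.45.
Capital: 0.39 × 8.84 = 3.4476 pp.
Average years of schooling: 0.16 × 2.03 = 0.3248 pp.
Hours worked: 0.45 × (-0.86) = -0.387 pp.
Output growth = 0.2 + 3.3854 = 3.5854%.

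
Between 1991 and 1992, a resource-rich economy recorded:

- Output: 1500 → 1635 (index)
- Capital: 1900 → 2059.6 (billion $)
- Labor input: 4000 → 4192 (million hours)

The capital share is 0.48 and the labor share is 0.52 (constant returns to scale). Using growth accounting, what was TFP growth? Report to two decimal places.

2.47%

Output growth = (1635 − 1500) / 1500 = 9%.
Capital growth = (2059.6 − 1900) / 1900 = 8.4%.
Labor input growth = (4192 − 4000) / 4000 = 4.8%.
Labor's share = 1 − 0.48 = 0.52.
Capital: 0.48 × 8.4 = 4.032 pp.
Labor input: 0.52 × 4.8 = 2.496 pp.
TFP growth = 9 − 6.528 = 2.472%.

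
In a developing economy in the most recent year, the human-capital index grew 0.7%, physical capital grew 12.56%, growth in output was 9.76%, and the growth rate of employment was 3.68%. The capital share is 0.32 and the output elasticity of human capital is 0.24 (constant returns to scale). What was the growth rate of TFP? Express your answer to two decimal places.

Labor's share = 1 − 0.32 − 0.24 = 0.44.
Physical capital: 0.32 × 12.56 = 4.0192 pp.
The human-capital index: 0.24 × 0.7 = 0.168 pp.
Employment: 0.44 × 3.68 = 1.6192 pp.
TFP growth = 9.76 − 5.8064 = 3.9536%.

TFP grew 3.95%.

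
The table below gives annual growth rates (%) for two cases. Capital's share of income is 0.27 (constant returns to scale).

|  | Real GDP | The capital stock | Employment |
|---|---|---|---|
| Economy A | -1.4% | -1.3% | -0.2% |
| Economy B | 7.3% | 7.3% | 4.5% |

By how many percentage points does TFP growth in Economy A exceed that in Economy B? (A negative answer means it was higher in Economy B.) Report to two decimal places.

-2.95 percentage points

Labor's share = 1 − 0.27 = 0.73.
Economy A: TFP = -1.4 + 0.351 + 0.146 = -0.903%.
Economy B: TFP = 7.3 − 1.971 − 3.285 = 2.044%.
Difference = -0.903 − (2.044) = -2.947 pp.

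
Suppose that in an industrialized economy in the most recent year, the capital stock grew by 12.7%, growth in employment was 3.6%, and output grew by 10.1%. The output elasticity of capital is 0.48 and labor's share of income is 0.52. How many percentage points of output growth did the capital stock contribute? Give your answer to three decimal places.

Contribution = share × growth = 0.48 × 12.7 = 6.096 pp.

6.096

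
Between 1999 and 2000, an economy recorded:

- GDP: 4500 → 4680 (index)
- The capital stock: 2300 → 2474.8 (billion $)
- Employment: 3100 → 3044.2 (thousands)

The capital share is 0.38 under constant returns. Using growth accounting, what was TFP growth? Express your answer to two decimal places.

GDP growth = (4680 − 4500) / 4500 = 4%.
The capital stock growth = (2474.8 − 2300) / 2300 = 7.6%.
Employment growth = (3044.2 − 3100) / 3100 = -1.8%.
Labor's share = 1 − 0.38 = 0.62.
The capital stock: 0.38 × 7.6 = 2.888 pp.
Employment: 0.62 × (-1.8) = -1.116 pp.
TFP growth = 4 − 1.772 = 2.228%.

2.23%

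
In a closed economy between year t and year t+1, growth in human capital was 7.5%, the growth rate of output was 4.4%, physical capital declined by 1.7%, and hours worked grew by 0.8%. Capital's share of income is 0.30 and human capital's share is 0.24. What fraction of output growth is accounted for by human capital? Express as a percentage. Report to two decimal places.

Human capital accounted for 40.91% of growth.

Human capital contributed 0.24 × 7.5 = 1.8 pp.
Share of growth = 1.8 / 4.4 × 100 = 40.9091%.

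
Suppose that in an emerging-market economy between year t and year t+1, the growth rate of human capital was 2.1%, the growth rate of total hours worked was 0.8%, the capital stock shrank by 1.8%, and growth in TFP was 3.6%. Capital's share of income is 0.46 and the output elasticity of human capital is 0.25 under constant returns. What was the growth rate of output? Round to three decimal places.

3.529%

Labor's share = 1 − 0.46 − 0.25 = 0.29.
The capital stock: 0.46 × (-1.8) = -0.828 pp.
Human capital: 0.25 × 2.1 = 0.525 pp.
Total hours worked: 0.29 × 0.8 = 0.232 pp.
Output growth = 3.6 + (-0.071) = 3.529%.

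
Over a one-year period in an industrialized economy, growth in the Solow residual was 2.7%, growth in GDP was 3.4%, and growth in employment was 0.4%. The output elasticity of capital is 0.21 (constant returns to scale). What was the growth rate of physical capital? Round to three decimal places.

Labor's share = 1 − 0.21 = 0.79.
gY = gA + 0.79×0.4 + 0.21×g.
0.21×g = 3.4 − 2.7 − 0.316 = 0.384.
g = 0.384 / 0.21 = 1.82857%.

Physical capital grew 1.829%.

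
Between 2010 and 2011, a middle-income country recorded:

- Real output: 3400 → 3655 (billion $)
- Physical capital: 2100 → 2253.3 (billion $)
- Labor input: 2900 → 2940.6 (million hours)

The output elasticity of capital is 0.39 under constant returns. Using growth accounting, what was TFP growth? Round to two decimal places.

TFP growth was 3.80%.

Real output growth = (3655 − 3400) / 3400 = 7.5%.
Physical capital growth = (2253.3 − 2100) / 2100 = 7.3%.
Labor input growth = (2940.6 − 2900) / 2900 = 1.4%.
Labor's share = 1 − 0.39 = 0.61.
Physical capital: 0.39 × 7.3 = 2.847 pp.
Labor input: 0.61 × 1.4 = 0.854 pp.
TFP growth = 7.5 − 3.701 = 3.799%.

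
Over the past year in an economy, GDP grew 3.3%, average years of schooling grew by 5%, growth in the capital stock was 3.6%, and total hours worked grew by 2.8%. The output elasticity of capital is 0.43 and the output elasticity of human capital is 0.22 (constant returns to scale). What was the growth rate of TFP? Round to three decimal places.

-0.328%

Labor's share = 1 − 0.43 − 0.22 = 0.35.
The capital stock: 0.43 × 3.6 = 1.548 pp.
Average years of schooling: 0.22 × 5 = 1.1 pp.
Total hours worked: 0.35 × 2.8 = 0.98 pp.
TFP growth = 3.3 − 3.628 = -0.328%.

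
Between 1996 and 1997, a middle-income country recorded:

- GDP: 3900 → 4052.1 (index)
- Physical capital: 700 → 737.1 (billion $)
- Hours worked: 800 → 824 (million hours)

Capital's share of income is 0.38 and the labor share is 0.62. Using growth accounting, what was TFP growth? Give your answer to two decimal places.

0.03%

GDP growth = (4052.1 − 3900) / 3900 = 3.9%.
Physical capital growth = (737.1 − 700) / 700 = 5.3%.
Hours worked growth = (824 − 800) / 800 = 3%.
Labor's share = 1 − 0.38 = 0.62.
Physical capital: 0.38 × 5.3 = 2.014 pp.
Hours worked: 0.62 × 3 = 1.86 pp.
TFP growth = 3.9 − 3.874 = 0.026%.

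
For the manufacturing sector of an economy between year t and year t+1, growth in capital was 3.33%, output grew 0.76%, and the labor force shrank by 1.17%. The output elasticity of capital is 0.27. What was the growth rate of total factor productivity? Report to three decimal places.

0.715%

Labor's share = 1 − 0.27 = 0.73.
Capital: 0.27 × 3.33 = 0.8991 pp.
The labor force: 0.73 × (-1.17) = -0.8541 pp.
TFP growth = 0.76 − 0.045 = 0.715%.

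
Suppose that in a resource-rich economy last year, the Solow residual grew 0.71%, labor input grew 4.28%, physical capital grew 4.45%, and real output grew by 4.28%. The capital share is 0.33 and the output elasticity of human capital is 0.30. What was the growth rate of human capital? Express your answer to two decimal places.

Labor's share = 1 − 0.33 − 0.3 = 0.37.
gY = gA + 0.33×4.45 + 0.37×4.28 + 0.3×g.
0.3×g = 4.28 − 0.71 − 3.0521 = 0.5179.
g = 0.5179 / 0.3 = 1.7263%.

1.73%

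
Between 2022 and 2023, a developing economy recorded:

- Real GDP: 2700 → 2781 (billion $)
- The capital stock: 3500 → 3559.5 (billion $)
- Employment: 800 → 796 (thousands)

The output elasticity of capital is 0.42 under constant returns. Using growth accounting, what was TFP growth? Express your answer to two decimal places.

2.58%

Real GDP growth = (2781 − 2700) / 2700 = 3%.
The capital stock growth = (3559.5 − 3500) / 3500 = 1.7%.
Employment growth = (796 − 800) / 800 = -0.5%.
Labor's share = 1 − 0.42 = 0.58.
The capital stock: 0.42 × 1.7 = 0.714 pp.
Employment: 0.58 × (-0.5) = -0.29 pp.
TFP growth = 3 − 0.424 = 2.576%.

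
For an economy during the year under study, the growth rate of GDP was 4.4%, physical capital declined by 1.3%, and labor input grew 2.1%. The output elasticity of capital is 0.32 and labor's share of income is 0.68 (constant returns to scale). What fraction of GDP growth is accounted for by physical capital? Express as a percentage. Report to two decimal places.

Physical capital contributed 0.32 × (-1.3) = -0.416 pp.
Share of growth = -0.416 / 4.4 × 100 = -9.4545%.

Physical capital accounted for -9.45% of growth.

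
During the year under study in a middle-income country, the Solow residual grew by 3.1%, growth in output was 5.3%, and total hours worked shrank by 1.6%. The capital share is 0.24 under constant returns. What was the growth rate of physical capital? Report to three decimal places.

Labor's share = 1 − 0.24 = 0.76.
gY = gA + 0.76×(-1.6) + 0.24×g.
0.24×g = 5.3 − 3.1 + 1.216 = 3.416.
g = 3.416 / 0.24 = 14.23333%.

Physical capital grew 14.233%.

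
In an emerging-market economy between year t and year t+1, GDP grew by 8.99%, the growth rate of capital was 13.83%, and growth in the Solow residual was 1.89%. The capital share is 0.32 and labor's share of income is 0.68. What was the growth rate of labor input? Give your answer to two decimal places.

Labor input grew 3.93%.

Labor's share = 1 − 0.32 = 0.68.
gY = gA + 0.32×13.83 + 0.68×g.
0.68×g = 8.99 − 1.89 − 4.4256 = 2.6744.
g = 2.6744 / 0.68 = 3.9329%.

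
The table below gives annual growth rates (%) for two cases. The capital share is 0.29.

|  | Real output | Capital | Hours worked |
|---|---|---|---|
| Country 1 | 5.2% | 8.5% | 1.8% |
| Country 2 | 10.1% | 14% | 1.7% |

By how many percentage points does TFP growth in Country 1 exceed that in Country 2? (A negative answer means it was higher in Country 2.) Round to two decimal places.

Labor's share = 1 − 0.29 = 0.71.
Country 1: TFP = 5.2 − 2.465 − 1.278 = 1.457%.
Country 2: TFP = 10.1 − 4.06 − 1.207 = 4.833%.
Difference = 1.457 − (4.833) = -3.376 pp.

-3.38 percentage points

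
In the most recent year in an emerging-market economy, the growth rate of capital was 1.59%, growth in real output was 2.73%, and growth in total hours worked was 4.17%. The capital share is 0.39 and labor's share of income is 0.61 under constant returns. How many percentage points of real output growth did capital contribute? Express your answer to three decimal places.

Contribution = share × growth = 0.39 × 1.59 = 0.6201 pp.

0.620 pp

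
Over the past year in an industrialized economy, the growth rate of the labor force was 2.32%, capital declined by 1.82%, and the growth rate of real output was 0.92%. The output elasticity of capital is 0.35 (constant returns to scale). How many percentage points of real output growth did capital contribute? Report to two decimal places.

Contribution = share × growth = 0.35 × (-1.82) = -0.637 pp.

-0.64 pp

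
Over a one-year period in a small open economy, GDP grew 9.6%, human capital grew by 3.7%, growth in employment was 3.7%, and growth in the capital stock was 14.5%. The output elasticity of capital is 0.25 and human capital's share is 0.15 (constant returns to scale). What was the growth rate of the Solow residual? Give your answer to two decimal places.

3.20%

Labor's share = 1 − 0.25 − 0.15 = 0.6.
The capital stock: 0.25 × 14.5 = 3.625 pp.
Human capital: 0.15 × 3.7 = 0.555 pp.
Employment: 0.6 × 3.7 = 2.22 pp.
TFP growth = 9.6 − 6.4 = 3.2%.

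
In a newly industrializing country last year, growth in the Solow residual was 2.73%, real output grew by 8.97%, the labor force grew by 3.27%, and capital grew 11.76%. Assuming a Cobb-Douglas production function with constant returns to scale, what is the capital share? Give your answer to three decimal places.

The capital share is 0.350.

gY = gA + α·gK + (1−α)·gL, so gY − gA − gL = α(gK − gL).
8.97 − 2.73 − 3.27 = α × (11.76 − 3.27).
2.97 = 8.49 α, so α = 0.34982.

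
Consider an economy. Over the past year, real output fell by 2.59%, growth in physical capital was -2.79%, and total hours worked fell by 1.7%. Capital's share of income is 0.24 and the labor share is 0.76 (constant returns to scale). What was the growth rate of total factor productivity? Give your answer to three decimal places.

-0.628%

Labor's share = 1 − 0.24 = 0.76.
Physical capital: 0.24 × (-2.79) = -0.6696 pp.
Total hours worked: 0.76 × (-1.7) = -1.292 pp.
TFP growth = -2.59 + 1.9616 = -0.6284%.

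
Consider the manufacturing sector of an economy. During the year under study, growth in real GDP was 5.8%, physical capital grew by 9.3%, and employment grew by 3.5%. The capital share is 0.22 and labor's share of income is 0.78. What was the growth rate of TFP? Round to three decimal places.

TFP growth was 1.024%.

Labor's share = 1 − 0.22 = 0.78.
Physical capital: 0.22 × 9.3 = 2.046 pp.
Employment: 0.78 × 3.5 = 2.73 pp.
TFP growth = 5.8 − 4.776 = 1.024%.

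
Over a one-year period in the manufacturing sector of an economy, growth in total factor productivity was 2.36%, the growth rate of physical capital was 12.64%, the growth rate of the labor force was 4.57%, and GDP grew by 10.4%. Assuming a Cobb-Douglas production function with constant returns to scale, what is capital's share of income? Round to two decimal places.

Capital's share of income is 0.43.

gY = gA + α·gK + (1−α)·gL, so gY − gA − gL = α(gK − gL).
10.4 − 2.36 − 4.57 = α × (12.64 − 4.57).
3.47 = 8.07 α, so α = 0.43.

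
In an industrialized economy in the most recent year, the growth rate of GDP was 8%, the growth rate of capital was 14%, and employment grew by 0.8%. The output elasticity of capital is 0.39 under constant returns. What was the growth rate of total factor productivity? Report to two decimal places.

2.05%

Labor's share = 1 − 0.39 = 0.61.
Capital: 0.39 × 14 = 5.46 pp.
Employment: 0.61 × 0.8 = 0.488 pp.
TFP growth = 8 − 5.948 = 2.052%.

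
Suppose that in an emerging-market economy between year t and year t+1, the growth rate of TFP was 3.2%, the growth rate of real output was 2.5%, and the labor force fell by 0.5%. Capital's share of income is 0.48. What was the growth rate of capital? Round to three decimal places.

-0.917%

Labor's share = 1 − 0.48 = 0.52.
gY = gA + 0.52×(-0.5) + 0.48×g.
0.48×g = 2.5 − 3.2 + 0.26 = -0.44.
g = -0.44 / 0.48 = -0.91667%.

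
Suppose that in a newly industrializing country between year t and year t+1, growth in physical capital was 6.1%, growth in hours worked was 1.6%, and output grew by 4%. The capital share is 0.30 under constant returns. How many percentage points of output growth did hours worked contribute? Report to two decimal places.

1.12

Labor's share = 1 − 0.3 = 0.7.
Contribution = share × growth = 0.7 × 1.6 = 1.12 pp.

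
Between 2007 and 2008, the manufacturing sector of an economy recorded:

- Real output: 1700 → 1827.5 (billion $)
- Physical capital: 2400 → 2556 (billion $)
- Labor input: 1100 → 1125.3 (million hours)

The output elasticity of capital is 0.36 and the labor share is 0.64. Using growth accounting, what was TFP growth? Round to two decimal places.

3.69%

Real output growth = (1827.5 − 1700) / 1700 = 7.5%.
Physical capital growth = (2556 − 2400) / 2400 = 6.5%.
Labor input growth = (1125.3 − 1100) / 1100 = 2.3%.
Labor's share = 1 − 0.36 = 0.64.
Physical capital: 0.36 × 6.5 = 2.34 pp.
Labor input: 0.64 × 2.3 = 1.472 pp.
TFP growth = 7.5 − 3.812 = 3.688%.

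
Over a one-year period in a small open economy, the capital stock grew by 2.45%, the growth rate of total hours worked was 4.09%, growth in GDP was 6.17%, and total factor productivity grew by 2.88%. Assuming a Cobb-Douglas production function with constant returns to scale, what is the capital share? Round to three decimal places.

0.488

gY = gA + α·gK + (1−α)·gL, so gY − gA − gL = α(gK − gL).
6.17 − 2.88 − 4.09 = α × (2.45 − 4.09).
-0.8 = -1.64 α, so α = 0.4878.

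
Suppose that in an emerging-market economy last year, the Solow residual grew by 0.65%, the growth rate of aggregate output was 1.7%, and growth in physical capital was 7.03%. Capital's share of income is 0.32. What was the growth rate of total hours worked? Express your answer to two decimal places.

Labor's share = 1 − 0.32 = 0.68.
gY = gA + 0.32×7.03 + 0.68×g.
0.68×g = 1.7 − 0.65 − 2.2496 = -1.1996.
g = -1.1996 / 0.68 = -1.7641%.

-1.76%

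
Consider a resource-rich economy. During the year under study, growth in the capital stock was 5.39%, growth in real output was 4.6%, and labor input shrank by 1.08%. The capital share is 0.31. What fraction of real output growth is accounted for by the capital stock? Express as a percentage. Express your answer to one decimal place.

The capital stock contributed 0.31 × 5.39 = 1.6709 pp.
Share of growth = 1.6709 / 4.6 × 100 = 36.324%.

The capital stock accounted for 36.3% of growth.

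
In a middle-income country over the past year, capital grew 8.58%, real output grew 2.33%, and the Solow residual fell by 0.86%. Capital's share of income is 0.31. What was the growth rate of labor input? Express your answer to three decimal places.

Labor input growth was 0.768%.

Labor's share = 1 − 0.31 = 0.69.
gY = gA + 0.31×8.58 + 0.69×g.
0.69×g = 2.33 + 0.86 − 2.6598 = 0.5302.
g = 0.5302 / 0.69 = 0.76841%.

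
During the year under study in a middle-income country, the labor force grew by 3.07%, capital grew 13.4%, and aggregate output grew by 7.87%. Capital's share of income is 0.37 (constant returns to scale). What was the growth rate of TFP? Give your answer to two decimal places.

Labor's share = 1 − 0.37 = 0.63.
Capital: 0.37 × 13.4 = 4.958 pp.
The labor force: 0.63 × 3.07 = 1.9341 pp.
TFP growth = 7.87 − 6.8921 = 0.9779%.

0.98%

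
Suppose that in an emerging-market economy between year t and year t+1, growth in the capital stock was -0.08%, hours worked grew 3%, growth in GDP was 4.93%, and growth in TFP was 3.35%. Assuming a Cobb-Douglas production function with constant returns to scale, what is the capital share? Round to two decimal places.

The capital share is 0.46.

gY = gA + α·gK + (1−α)·gL, so gY − gA − gL = α(gK − gL).
4.93 − 3.35 − 3 = α × (-0.08 − 3).
-1.42 = -3.08 α, so α = 0.461.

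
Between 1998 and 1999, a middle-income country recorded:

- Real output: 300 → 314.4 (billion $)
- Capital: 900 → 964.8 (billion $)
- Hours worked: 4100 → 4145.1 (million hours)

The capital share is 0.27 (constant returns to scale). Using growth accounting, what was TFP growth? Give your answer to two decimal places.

Real output growth = (314.4 − 300) / 300 = 4.8%.
Capital growth = (964.8 − 900) / 900 = 7.2%.
Hours worked growth = (4145.1 − 4100) / 4100 = 1.1%.
Labor's share = 1 − 0.27 = 0.73.
Capital: 0.27 × 7.2 = 1.944 pp.
Hours worked: 0.73 × 1.1 = 0.803 pp.
TFP growth = 4.8 − 2.747 = 2.053%.

TFP grew 2.05%.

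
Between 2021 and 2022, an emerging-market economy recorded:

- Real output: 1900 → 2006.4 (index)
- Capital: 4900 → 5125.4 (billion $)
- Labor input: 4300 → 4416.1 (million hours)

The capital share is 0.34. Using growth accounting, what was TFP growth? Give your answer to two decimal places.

TFP growth was 2.25%.

Real output growth = (2006.4 − 1900) / 1900 = 5.6%.
Capital growth = (5125.4 − 4900) / 4900 = 4.6%.
Labor input growth = (4416.1 − 4300) / 4300 = 2.7%.
Labor's share = 1 − 0.34 = 0.66.
Capital: 0.34 × 4.6 = 1.564 pp.
Labor input: 0.66 × 2.7 = 1.782 pp.
TFP growth = 5.6 − 3.346 = 2.254%.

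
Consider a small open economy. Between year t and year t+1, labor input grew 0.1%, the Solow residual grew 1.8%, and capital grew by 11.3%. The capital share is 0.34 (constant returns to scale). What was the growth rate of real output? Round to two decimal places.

Labor's share = 1 − 0.34 = 0.66.
Capital: 0.34 × 11.3 = 3.842 pp.
Labor input: 0.66 × 0.1 = 0.066 pp.
Output growth = 1.8 + 3.908 = 5.708%.

Real output growth was 5.71%.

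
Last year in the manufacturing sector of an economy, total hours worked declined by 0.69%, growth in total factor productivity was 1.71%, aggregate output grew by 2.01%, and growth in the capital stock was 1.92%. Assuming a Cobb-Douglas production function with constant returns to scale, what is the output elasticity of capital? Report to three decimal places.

0.379

gY = gA + α·gK + (1−α)·gL, so gY − gA − gL = α(gK − gL).
2.01 − 1.71 + 0.69 = α × (1.92 − (-0.69)).
0.99 = 2.61 α, so α = 0.37931.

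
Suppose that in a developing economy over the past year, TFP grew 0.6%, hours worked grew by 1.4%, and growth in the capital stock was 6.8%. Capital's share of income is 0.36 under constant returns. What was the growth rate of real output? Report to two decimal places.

3.94%

Labor's share = 1 − 0.36 = 0.64.
The capital stock: 0.36 × 6.8 = 2.448 pp.
Hours worked: 0.64 × 1.4 = 0.896 pp.
Output growth = 0.6 + 3.344 = 3.944%.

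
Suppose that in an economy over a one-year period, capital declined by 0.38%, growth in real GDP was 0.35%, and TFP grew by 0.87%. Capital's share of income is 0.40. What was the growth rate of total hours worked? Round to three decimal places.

Labor's share = 1 − 0.4 = 0.6.
gY = gA + 0.4×(-0.38) + 0.6×g.
0.6×g = 0.35 − 0.87 + 0.152 = -0.368.
g = -0.368 / 0.6 = -0.61333%.

-0.613%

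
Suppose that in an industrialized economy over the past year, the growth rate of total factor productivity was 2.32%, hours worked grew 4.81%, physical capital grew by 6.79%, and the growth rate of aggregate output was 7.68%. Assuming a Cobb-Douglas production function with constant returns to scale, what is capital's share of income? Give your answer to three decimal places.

gY = gA + α·gK + (1−α)·gL, so gY − gA − gL = α(gK − gL).
7.68 − 2.32 − 4.81 = α × (6.79 − 4.81).
0.55 = 1.98 α, so α = 0.27778.

Capital's share of income is 0.278.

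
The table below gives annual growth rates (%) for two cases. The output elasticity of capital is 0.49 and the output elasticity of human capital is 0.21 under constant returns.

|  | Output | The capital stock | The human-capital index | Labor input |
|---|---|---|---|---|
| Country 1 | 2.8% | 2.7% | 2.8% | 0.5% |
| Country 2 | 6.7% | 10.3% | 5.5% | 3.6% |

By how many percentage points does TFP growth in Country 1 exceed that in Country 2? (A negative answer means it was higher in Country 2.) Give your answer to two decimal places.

Labor's share = 1 − 0.49 − 0.21 = 0.3.
Country 1: TFP = 2.8 − 1.323 − 0.588 − 0.15 = 0.739%.
Country 2: TFP = 6.7 − 5.047 − 1.155 − 1.08 = -0.582%.
Difference = 0.739 − (-0.582) = 1.321 pp.

1.32 percentage points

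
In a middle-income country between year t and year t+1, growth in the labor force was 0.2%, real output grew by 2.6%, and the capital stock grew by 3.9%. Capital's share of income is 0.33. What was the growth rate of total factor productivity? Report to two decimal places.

1.18%

Labor's share = 1 − 0.33 = 0.67.
The capital stock: 0.33 × 3.9 = 1.287 pp.
The labor force: 0.67 × 0.2 = 0.134 pp.
TFP growth = 2.6 − 1.421 = 1.179%.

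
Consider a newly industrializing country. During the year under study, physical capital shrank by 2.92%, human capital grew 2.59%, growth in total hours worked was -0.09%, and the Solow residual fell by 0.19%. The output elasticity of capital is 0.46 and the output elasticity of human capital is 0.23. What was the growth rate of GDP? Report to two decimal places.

Labor's share = 1 − 0.46 − 0.23 = 0.31.
Physical capital: 0.46 × (-2.92) = -1.3432 pp.
Human capital: 0.23 × 2.59 = 0.5957 pp.
Total hours worked: 0.31 × (-0.09) = -0.0279 pp.
Output growth = -0.19 + (-0.7754) = -0.9654%.

-0.97%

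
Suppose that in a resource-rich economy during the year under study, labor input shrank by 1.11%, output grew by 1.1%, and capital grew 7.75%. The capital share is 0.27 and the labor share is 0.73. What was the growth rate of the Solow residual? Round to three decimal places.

-0.182%

Labor's share = 1 − 0.27 = 0.73.
Capital: 0.27 × 7.75 = 2.0925 pp.
Labor input: 0.73 × (-1.11) = -0.8103 pp.
TFP growth = 1.1 − 1.2822 = -0.1822%.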